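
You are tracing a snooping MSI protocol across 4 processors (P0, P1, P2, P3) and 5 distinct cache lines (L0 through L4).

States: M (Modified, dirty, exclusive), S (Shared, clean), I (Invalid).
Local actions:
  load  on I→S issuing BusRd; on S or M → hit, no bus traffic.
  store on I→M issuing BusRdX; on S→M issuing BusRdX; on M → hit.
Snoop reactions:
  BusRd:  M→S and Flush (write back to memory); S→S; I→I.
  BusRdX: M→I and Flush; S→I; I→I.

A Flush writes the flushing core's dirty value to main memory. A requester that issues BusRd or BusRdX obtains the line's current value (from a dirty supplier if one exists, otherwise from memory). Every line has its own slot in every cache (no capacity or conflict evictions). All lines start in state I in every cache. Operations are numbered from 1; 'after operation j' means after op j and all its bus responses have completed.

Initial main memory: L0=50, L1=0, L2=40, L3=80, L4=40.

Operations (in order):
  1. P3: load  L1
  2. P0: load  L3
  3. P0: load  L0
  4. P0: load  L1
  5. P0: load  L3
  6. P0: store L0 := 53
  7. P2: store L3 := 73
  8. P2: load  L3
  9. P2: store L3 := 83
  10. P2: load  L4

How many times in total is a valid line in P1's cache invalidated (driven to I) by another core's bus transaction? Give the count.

step 1: P3: load  L1  ⟶  IIIS  (L1)  txn=BusRd  M[L1]=0
step 2: P0: load  L3  ⟶  SIII  (L3)  txn=BusRd  M[L3]=80
step 3: P0: load  L0  ⟶  SIII  (L0)  txn=BusRd  M[L0]=50
step 4: P0: load  L1  ⟶  SIIS  (L1)  txn=BusRd  M[L1]=0
step 5: P0: load  L3  ⟶  SIII  (L3)  txn=∅  M[L3]=80
step 6: P0: store L0 := 53  ⟶  MIII  (L0)  txn=BusRdX  M[L0]=50
step 7: P2: store L3 := 73  ⟶  IIMI  (L3)  txn=BusRdX  M[L3]=80
step 8: P2: load  L3  ⟶  IIMI  (L3)  txn=∅  M[L3]=80
step 9: P2: store L3 := 83  ⟶  IIMI  (L3)  txn=∅  M[L3]=80
step 10: P2: load  L4  ⟶  IISI  (L4)  txn=BusRd  M[L4]=40

invalidations = 0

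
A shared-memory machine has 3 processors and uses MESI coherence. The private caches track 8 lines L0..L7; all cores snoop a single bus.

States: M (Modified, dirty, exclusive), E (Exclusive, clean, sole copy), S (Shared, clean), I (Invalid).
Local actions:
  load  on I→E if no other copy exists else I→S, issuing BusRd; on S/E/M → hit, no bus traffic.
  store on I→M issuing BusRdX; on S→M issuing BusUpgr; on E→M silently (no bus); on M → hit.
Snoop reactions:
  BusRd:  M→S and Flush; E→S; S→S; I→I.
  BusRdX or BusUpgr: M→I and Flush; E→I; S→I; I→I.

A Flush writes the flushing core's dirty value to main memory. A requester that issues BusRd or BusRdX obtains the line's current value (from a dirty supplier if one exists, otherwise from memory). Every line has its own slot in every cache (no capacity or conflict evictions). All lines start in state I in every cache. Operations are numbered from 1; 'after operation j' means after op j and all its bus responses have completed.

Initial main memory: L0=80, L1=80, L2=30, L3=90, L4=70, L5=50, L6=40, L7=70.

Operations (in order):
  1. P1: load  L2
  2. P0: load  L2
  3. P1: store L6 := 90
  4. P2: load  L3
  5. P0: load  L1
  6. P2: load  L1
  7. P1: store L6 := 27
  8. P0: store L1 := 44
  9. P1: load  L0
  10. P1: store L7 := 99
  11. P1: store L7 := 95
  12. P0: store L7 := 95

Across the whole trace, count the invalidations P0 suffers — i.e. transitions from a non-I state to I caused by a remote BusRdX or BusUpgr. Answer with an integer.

[1] P1: load  L2 | P0:I, P1:E(30), P2:I | bus: BusRd
[2] P0: load  L2 | P0:S(30), P1:S(30), P2:I | bus: BusRd
[3] P1: store L6 := 90 | P0:I, P1:M(90), P2:I | bus: BusRdX
[4] P2: load  L3 | P0:I, P1:I, P2:E(90) | bus: BusRd
[5] P0: load  L1 | P0:E(80), P1:I, P2:I | bus: BusRd
[6] P2: load  L1 | P0:S(80), P1:I, P2:S(80) | bus: BusRd
[7] P1: store L6 := 27 | P0:I, P1:M(27), P2:I | bus: none
[8] P0: store L1 := 44 | P0:M(44), P1:I, P2:I | bus: BusUpgr
[9] P1: load  L0 | P0:I, P1:E(80), P2:I | bus: BusRd
[10] P1: store L7 := 99 | P0:I, P1:M(99), P2:I | bus: BusRdX
[11] P1: store L7 := 95 | P0:I, P1:M(95), P2:I | bus: none
[12] P0: store L7 := 95 | P0:M(95), P1:I, P2:I | bus: BusRdX,Flush

invalidations = 0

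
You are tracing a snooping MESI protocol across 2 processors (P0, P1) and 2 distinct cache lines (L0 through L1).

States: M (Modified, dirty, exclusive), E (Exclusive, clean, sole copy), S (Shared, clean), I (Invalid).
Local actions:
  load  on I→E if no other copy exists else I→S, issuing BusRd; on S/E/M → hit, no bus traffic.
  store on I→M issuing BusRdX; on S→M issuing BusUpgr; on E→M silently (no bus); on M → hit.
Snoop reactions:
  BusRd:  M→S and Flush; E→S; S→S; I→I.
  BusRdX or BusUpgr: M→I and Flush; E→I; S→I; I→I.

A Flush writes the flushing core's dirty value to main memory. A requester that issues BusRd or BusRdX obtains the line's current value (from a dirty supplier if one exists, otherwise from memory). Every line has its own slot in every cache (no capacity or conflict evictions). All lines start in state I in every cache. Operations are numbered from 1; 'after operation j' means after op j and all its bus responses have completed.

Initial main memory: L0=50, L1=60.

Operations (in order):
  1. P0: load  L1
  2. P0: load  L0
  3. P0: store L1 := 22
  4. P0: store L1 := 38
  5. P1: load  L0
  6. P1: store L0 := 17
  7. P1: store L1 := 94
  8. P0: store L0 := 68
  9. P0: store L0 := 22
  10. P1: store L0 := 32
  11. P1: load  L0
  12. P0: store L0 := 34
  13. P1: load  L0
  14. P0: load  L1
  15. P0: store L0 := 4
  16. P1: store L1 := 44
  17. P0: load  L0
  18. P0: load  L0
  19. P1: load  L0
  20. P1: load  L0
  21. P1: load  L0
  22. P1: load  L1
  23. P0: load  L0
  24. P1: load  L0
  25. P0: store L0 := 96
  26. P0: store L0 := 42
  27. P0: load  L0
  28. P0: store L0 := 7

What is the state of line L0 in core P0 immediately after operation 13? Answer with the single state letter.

state = S

  op1 P0: load  L1 → E/I on L1; bus BusRd; mem=60
  op2 P0: load  L0 → E/I on L0; bus BusRd; mem=50
  op3 P0: store L1 := 22 → M/I on L1; bus (none); mem=60
  op4 P0: store L1 := 38 → M/I on L1; bus (none); mem=60
  op5 P1: load  L0 → S/S on L0; bus BusRd; mem=50
  op6 P1: store L0 := 17 → I/M on L0; bus BusUpgr; mem=50
  op7 P1: store L1 := 94 → I/M on L1; bus BusRdX Flush; mem=38
  op8 P0: store L0 := 68 → M/I on L0; bus BusRdX Flush; mem=17
  op9 P0: store L0 := 22 → M/I on L0; bus (none); mem=17
  op10 P1: store L0 := 32 → I/M on L0; bus BusRdX Flush; mem=22
  op11 P1: load  L0 → I/M on L0; bus (none); mem=22
  op12 P0: store L0 := 34 → M/I on L0; bus BusRdX Flush; mem=32
  op13 P1: load  L0 → S/S on L0; bus BusRd Flush; mem=34
  op14 P0: load  L1 → S/S on L1; bus BusRd Flush; mem=94
  op15 P0: store L0 := 4 → M/I on L0; bus BusUpgr; mem=34
  op16 P1: store L1 := 44 → I/M on L1; bus BusUpgr; mem=94
  op17 P0: load  L0 → M/I on L0; bus (none); mem=34
  op18 P0: load  L0 → M/I on L0; bus (none); mem=34
  op19 P1: load  L0 → S/S on L0; bus BusRd Flush; mem=4
  op20 P1: load  L0 → S/S on L0; bus (none); mem=4
  op21 P1: load  L0 → S/S on L0; bus (none); mem=4
  op22 P1: load  L1 → I/M on L1; bus (none); mem=94
  op23 P0: load  L0 → S/S on L0; bus (none); mem=4
  op24 P1: load  L0 → S/S on L0; bus (none); mem=4
  op25 P0: store L0 := 96 → M/I on L0; bus BusUpgr; mem=4
  op26 P0: store L0 := 42 → M/I on L0; bus (none); mem=4
  op27 P0: load  L0 → M/I on L0; bus (none); mem=4
  op28 P0: store L0 := 7 → M/I on L0; bus (none); mem=4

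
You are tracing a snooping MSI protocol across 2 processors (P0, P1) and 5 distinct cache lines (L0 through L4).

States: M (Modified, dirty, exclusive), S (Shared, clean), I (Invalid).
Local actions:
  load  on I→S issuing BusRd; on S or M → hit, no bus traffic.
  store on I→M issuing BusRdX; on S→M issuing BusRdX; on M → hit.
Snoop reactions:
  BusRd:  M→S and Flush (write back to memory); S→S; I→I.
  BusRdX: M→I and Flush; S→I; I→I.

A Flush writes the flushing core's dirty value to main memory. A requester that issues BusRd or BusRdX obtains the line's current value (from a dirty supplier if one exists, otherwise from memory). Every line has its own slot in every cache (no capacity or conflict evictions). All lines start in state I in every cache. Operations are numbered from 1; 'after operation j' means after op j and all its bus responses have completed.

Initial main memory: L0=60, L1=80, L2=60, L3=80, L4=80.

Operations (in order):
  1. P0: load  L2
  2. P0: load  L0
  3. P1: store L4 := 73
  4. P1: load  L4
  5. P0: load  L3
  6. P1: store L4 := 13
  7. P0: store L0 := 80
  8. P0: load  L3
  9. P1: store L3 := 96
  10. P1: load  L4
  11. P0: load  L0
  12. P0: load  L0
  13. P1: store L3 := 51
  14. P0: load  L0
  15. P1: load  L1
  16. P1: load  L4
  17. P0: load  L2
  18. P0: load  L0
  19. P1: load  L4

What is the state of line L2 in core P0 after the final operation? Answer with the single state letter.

  op1 P0: load  L2 → S/I on L2; bus BusRd; mem=60
  op2 P0: load  L0 → S/I on L0; bus BusRd; mem=60
  op3 P1: store L4 := 73 → I/M on L4; bus BusRdX; mem=80
  op4 P1: load  L4 → I/M on L4; bus (none); mem=80
  op5 P0: load  L3 → S/I on L3; bus BusRd; mem=80
  op6 P1: store L4 := 13 → I/M on L4; bus (none); mem=80
  op7 P0: store L0 := 80 → M/I on L0; bus BusRdX; mem=60
  op8 P0: load  L3 → S/I on L3; bus (none); mem=80
  op9 P1: store L3 := 96 → I/M on L3; bus BusRdX; mem=80
  op10 P1: load  L4 → I/M on L4; bus (none); mem=80
  op11 P0: load  L0 → M/I on L0; bus (none); mem=60
  op12 P0: load  L0 → M/I on L0; bus (none); mem=60
  op13 P1: store L3 := 51 → I/M on L3; bus (none); mem=80
  op14 P0: load  L0 → M/I on L0; bus (none); mem=60
  op15 P1: load  L1 → I/S on L1; bus BusRd; mem=80
  op16 P1: load  L4 → I/M on L4; bus (none); mem=80
  op17 P0: load  L2 → S/I on L2; bus (none); mem=60
  op18 P0: load  L0 → M/I on L0; bus (none); mem=60
  op19 P1: load  L4 → I/M on L4; bus (none); mem=80

state = S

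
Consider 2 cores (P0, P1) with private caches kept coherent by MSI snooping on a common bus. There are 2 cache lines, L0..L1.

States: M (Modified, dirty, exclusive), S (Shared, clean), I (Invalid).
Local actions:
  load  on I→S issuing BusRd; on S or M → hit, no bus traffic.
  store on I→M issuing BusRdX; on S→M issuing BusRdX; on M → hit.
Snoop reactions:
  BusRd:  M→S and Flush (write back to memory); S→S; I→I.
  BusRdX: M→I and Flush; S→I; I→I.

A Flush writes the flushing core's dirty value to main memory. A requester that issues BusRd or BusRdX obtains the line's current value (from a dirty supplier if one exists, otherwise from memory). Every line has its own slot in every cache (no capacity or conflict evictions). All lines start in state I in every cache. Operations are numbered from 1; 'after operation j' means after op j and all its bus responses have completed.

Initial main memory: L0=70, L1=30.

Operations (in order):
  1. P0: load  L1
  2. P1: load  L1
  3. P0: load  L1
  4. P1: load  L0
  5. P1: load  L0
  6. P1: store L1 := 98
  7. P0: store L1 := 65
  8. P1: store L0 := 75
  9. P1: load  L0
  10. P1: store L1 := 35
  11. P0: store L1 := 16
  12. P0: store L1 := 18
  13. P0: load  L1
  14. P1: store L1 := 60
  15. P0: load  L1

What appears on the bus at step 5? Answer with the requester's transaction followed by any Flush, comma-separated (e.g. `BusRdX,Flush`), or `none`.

1. P0: load  L1  bus=[BusRd]  L1: P0=S P1=I  mem[L1]=30
2. P1: load  L1  bus=[BusRd]  L1: P0=S P1=S  mem[L1]=30
3. P0: load  L1  bus=[-]  L1: P0=S P1=S  mem[L1]=30
4. P1: load  L0  bus=[BusRd]  L0: P0=I P1=S  mem[L0]=70
5. P1: load  L0  bus=[-]  L0: P0=I P1=S  mem[L0]=70
6. P1: store L1 := 98  bus=[BusRdX]  L1: P0=I P1=M  mem[L1]=30
7. P0: store L1 := 65  bus=[BusRdX,Flush]  L1: P0=M P1=I  mem[L1]=98
8. P1: store L0 := 75  bus=[BusRdX]  L0: P0=I P1=M  mem[L0]=70
9. P1: load  L0  bus=[-]  L0: P0=I P1=M  mem[L0]=70
10. P1: store L1 := 35  bus=[BusRdX,Flush]  L1: P0=I P1=M  mem[L1]=65
11. P0: store L1 := 16  bus=[BusRdX,Flush]  L1: P0=M P1=I  mem[L1]=35
12. P0: store L1 := 18  bus=[-]  L1: P0=M P1=I  mem[L1]=35
13. P0: load  L1  bus=[-]  L1: P0=M P1=I  mem[L1]=35
14. P1: store L1 := 60  bus=[BusRdX,Flush]  L1: P0=I P1=M  mem[L1]=18
15. P0: load  L1  bus=[BusRd,Flush]  L1: P0=S P1=S  mem[L1]=60

bus = none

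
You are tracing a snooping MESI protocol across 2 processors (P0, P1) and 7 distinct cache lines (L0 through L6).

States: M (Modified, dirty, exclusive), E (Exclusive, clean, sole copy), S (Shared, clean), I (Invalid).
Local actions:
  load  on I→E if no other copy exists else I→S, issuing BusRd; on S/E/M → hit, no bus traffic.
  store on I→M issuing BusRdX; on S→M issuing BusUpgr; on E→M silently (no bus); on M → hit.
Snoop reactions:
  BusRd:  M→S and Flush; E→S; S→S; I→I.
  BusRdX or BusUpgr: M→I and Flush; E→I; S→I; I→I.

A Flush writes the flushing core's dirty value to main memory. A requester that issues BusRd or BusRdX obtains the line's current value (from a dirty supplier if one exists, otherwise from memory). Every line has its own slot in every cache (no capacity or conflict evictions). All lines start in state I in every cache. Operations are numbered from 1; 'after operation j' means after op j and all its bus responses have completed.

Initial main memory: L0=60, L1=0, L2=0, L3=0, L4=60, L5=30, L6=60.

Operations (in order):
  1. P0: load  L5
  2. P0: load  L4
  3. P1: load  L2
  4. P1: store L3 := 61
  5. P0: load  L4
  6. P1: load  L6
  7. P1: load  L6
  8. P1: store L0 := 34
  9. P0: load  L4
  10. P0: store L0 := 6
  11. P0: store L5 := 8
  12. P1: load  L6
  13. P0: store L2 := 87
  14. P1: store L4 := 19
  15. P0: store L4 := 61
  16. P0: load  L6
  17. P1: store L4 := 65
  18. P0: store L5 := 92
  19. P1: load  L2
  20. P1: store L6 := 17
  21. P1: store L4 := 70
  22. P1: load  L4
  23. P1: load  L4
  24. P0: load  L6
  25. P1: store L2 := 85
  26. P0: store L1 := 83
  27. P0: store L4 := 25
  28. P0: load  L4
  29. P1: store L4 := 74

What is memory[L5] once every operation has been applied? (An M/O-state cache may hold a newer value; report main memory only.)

memory[L5] = 30

1. P0: load  L5  bus=[BusRd]  L5: P0=E P1=I  mem[L5]=30
2. P0: load  L4  bus=[BusRd]  L4: P0=E P1=I  mem[L4]=60
3. P1: load  L2  bus=[BusRd]  L2: P0=I P1=E  mem[L2]=0
4. P1: store L3 := 61  bus=[BusRdX]  L3: P0=I P1=M  mem[L3]=0
5. P0: load  L4  bus=[-]  L4: P0=E P1=I  mem[L4]=60
6. P1: load  L6  bus=[BusRd]  L6: P0=I P1=E  mem[L6]=60
7. P1: load  L6  bus=[-]  L6: P0=I P1=E  mem[L6]=60
8. P1: store L0 := 34  bus=[BusRdX]  L0: P0=I P1=M  mem[L0]=60
9. P0: load  L4  bus=[-]  L4: P0=E P1=I  mem[L4]=60
10. P0: store L0 := 6  bus=[BusRdX,Flush]  L0: P0=M P1=I  mem[L0]=34
11. P0: store L5 := 8  bus=[-]  L5: P0=M P1=I  mem[L5]=30
12. P1: load  L6  bus=[-]  L6: P0=I P1=E  mem[L6]=60
13. P0: store L2 := 87  bus=[BusRdX]  L2: P0=M P1=I  mem[L2]=0
14. P1: store L4 := 19  bus=[BusRdX]  L4: P0=I P1=M  mem[L4]=60
15. P0: store L4 := 61  bus=[BusRdX,Flush]  L4: P0=M P1=I  mem[L4]=19
16. P0: load  L6  bus=[BusRd]  L6: P0=S P1=S  mem[L6]=60
17. P1: store L4 := 65  bus=[BusRdX,Flush]  L4: P0=I P1=M  mem[L4]=61
18. P0: store L5 := 92  bus=[-]  L5: P0=M P1=I  mem[L5]=30
19. P1: load  L2  bus=[BusRd,Flush]  L2: P0=S P1=S  mem[L2]=87
20. P1: store L6 := 17  bus=[BusUpgr]  L6: P0=I P1=M  mem[L6]=60
21. P1: store L4 := 70  bus=[-]  L4: P0=I P1=M  mem[L4]=61
22. P1: load  L4  bus=[-]  L4: P0=I P1=M  mem[L4]=61
23. P1: load  L4  bus=[-]  L4: P0=I P1=M  mem[L4]=61
24. P0: load  L6  bus=[BusRd,Flush]  L6: P0=S P1=S  mem[L6]=17
25. P1: store L2 := 85  bus=[BusUpgr]  L2: P0=I P1=M  mem[L2]=87
26. P0: store L1 := 83  bus=[BusRdX]  L1: P0=M P1=I  mem[L1]=0
27. P0: store L4 := 25  bus=[BusRdX,Flush]  L4: P0=M P1=I  mem[L4]=70
28. P0: load  L4  bus=[-]  L4: P0=M P1=I  mem[L4]=70
29. P1: store L4 := 74  bus=[BusRdX,Flush]  L4: P0=I P1=M  mem[L4]=25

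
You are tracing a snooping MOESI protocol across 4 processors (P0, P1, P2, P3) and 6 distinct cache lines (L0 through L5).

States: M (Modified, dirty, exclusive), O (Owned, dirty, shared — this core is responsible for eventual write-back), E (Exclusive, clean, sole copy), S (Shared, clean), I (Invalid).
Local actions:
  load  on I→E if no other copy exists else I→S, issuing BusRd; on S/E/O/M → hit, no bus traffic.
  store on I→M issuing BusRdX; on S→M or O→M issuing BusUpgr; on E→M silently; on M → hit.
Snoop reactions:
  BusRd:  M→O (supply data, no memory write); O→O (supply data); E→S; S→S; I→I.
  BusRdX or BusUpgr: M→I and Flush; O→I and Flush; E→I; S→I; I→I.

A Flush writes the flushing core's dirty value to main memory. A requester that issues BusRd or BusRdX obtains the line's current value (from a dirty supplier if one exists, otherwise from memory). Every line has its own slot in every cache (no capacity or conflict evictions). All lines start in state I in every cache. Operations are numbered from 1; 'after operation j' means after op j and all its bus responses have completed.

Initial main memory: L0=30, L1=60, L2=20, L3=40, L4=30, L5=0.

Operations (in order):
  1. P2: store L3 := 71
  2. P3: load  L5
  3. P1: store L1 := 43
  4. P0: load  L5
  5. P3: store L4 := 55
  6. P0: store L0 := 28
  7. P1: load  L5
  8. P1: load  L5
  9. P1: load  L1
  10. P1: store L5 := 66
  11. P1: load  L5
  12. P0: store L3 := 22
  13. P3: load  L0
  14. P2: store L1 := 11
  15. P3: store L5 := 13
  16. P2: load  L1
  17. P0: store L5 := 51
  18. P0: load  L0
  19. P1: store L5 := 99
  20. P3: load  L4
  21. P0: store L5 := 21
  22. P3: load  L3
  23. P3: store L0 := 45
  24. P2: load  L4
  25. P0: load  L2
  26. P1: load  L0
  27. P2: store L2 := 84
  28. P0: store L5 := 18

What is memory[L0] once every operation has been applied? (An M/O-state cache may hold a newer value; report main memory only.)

  op1 P2: store L3 := 71 → I/I/M/I on L3; bus BusRdX; mem=40
  op2 P3: load  L5 → I/I/I/E on L5; bus BusRd; mem=0
  op3 P1: store L1 := 43 → I/M/I/I on L1; bus BusRdX; mem=60
  op4 P0: load  L5 → S/I/I/S on L5; bus BusRd; mem=0
  op5 P3: store L4 := 55 → I/I/I/M on L4; bus BusRdX; mem=30
  op6 P0: store L0 := 28 → M/I/I/I on L0; bus BusRdX; mem=30
  op7 P1: load  L5 → S/S/I/S on L5; bus BusRd; mem=0
  op8 P1: load  L5 → S/S/I/S on L5; bus (none); mem=0
  op9 P1: load  L1 → I/M/I/I on L1; bus (none); mem=60
  op10 P1: store L5 := 66 → I/M/I/I on L5; bus BusUpgr; mem=0
  op11 P1: load  L5 → I/M/I/I on L5; bus (none); mem=0
  op12 P0: store L3 := 22 → M/I/I/I on L3; bus BusRdX Flush; mem=71
  op13 P3: load  L0 → O/I/I/S on L0; bus BusRd; mem=30
  op14 P2: store L1 := 11 → I/I/M/I on L1; bus BusRdX Flush; mem=43
  op15 P3: store L5 := 13 → I/I/I/M on L5; bus BusRdX Flush; mem=66
  op16 P2: load  L1 → I/I/M/I on L1; bus (none); mem=43
  op17 P0: store L5 := 51 → M/I/I/I on L5; bus BusRdX Flush; mem=13
  op18 P0: load  L0 → O/I/I/S on L0; bus (none); mem=30
  op19 P1: store L5 := 99 → I/M/I/I on L5; bus BusRdX Flush; mem=51
  op20 P3: load  L4 → I/I/I/M on L4; bus (none); mem=30
  op21 P0: store L5 := 21 → M/I/I/I on L5; bus BusRdX Flush; mem=99
  op22 P3: load  L3 → O/I/I/S on L3; bus BusRd; mem=71
  op23 P3: store L0 := 45 → I/I/I/M on L0; bus BusUpgr Flush; mem=28
  op24 P2: load  L4 → I/I/S/O on L4; bus BusRd; mem=30
  op25 P0: load  L2 → E/I/I/I on L2; bus BusRd; mem=20
  op26 P1: load  L0 → I/S/I/O on L0; bus BusRd; mem=28
  op27 P2: store L2 := 84 → I/I/M/I on L2; bus BusRdX; mem=20
  op28 P0: store L5 := 18 → M/I/I/I on L5; bus (none); mem=99

memory[L0] = 28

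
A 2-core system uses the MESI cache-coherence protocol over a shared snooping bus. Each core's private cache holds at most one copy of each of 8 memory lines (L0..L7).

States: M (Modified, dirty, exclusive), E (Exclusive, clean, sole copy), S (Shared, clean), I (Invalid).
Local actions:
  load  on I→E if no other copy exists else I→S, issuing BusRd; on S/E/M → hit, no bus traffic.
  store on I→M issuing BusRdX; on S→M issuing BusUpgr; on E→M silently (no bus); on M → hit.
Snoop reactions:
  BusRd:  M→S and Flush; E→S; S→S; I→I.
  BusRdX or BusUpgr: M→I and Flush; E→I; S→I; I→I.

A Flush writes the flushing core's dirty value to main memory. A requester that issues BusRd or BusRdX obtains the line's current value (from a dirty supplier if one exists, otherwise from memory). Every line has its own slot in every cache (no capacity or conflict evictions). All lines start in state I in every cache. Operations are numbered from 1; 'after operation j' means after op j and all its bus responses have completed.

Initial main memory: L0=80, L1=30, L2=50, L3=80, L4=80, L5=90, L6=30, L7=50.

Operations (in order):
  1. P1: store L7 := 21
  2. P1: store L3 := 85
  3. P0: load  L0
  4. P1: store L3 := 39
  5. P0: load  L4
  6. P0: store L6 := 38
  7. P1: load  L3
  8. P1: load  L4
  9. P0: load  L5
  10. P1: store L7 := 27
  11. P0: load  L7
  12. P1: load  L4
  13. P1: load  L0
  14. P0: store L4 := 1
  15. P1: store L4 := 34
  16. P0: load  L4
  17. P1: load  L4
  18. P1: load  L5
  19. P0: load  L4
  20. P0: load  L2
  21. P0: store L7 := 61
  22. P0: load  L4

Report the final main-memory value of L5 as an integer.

memory[L5] = 90

  op1 P1: store L7 := 21 → I/M on L7; bus BusRdX; mem=50
  op2 P1: store L3 := 85 → I/M on L3; bus BusRdX; mem=80
  op3 P0: load  L0 → E/I on L0; bus BusRd; mem=80
  op4 P1: store L3 := 39 → I/M on L3; bus (none); mem=80
  op5 P0: load  L4 → E/I on L4; bus BusRd; mem=80
  op6 P0: store L6 := 38 → M/I on L6; bus BusRdX; mem=30
  op7 P1: load  L3 → I/M on L3; bus (none); mem=80
  op8 P1: load  L4 → S/S on L4; bus BusRd; mem=80
  op9 P0: load  L5 → E/I on L5; bus BusRd; mem=90
  op10 P1: store L7 := 27 → I/M on L7; bus (none); mem=50
  op11 P0: load  L7 → S/S on L7; bus BusRd Flush; mem=27
  op12 P1: load  L4 → S/S on L4; bus (none); mem=80
  op13 P1: load  L0 → S/S on L0; bus BusRd; mem=80
  op14 P0: store L4 := 1 → M/I on L4; bus BusUpgr; mem=80
  op15 P1: store L4 := 34 → I/M on L4; bus BusRdX Flush; mem=1
  op16 P0: load  L4 → S/S on L4; bus BusRd Flush; mem=34
  op17 P1: load  L4 → S/S on L4; bus (none); mem=34
  op18 P1: load  L5 → S/S on L5; bus BusRd; mem=90
  op19 P0: load  L4 → S/S on L4; bus (none); mem=34
  op20 P0: load  L2 → E/I on L2; bus BusRd; mem=50
  op21 P0: store L7 := 61 → M/I on L7; bus BusUpgr; mem=27
  op22 P0: load  L4 → S/S on L4; bus (none); mem=34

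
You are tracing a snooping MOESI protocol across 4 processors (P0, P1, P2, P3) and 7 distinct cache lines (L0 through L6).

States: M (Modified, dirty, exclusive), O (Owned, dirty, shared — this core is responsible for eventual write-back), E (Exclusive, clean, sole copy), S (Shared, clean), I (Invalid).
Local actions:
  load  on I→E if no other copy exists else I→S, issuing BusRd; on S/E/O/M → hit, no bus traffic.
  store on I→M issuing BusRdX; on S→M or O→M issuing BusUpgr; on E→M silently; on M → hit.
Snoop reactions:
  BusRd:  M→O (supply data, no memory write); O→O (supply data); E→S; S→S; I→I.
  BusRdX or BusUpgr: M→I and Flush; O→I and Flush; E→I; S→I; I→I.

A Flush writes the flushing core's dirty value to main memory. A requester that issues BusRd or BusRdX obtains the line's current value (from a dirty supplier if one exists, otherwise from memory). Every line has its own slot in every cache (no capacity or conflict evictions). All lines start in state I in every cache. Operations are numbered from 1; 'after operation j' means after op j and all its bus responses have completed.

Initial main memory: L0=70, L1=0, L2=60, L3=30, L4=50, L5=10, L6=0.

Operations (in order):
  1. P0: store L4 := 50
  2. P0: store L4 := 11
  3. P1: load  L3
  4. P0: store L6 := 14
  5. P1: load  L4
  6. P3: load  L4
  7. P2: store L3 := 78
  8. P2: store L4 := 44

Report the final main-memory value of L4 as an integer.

  op1 P0: store L4 := 50 → M/I/I/I on L4; bus BusRdX; mem=50
  op2 P0: store L4 := 11 → M/I/I/I on L4; bus (none); mem=50
  op3 P1: load  L3 → I/E/I/I on L3; bus BusRd; mem=30
  op4 P0: store L6 := 14 → M/I/I/I on L6; bus BusRdX; mem=0
  op5 P1: load  L4 → O/S/I/I on L4; bus BusRd; mem=50
  op6 P3: load  L4 → O/S/I/S on L4; bus BusRd; mem=50
  op7 P2: store L3 := 78 → I/I/M/I on L3; bus BusRdX; mem=30
  op8 P2: store L4 := 44 → I/I/M/I on L4; bus BusRdX Flush; mem=11

memory[L4] = 11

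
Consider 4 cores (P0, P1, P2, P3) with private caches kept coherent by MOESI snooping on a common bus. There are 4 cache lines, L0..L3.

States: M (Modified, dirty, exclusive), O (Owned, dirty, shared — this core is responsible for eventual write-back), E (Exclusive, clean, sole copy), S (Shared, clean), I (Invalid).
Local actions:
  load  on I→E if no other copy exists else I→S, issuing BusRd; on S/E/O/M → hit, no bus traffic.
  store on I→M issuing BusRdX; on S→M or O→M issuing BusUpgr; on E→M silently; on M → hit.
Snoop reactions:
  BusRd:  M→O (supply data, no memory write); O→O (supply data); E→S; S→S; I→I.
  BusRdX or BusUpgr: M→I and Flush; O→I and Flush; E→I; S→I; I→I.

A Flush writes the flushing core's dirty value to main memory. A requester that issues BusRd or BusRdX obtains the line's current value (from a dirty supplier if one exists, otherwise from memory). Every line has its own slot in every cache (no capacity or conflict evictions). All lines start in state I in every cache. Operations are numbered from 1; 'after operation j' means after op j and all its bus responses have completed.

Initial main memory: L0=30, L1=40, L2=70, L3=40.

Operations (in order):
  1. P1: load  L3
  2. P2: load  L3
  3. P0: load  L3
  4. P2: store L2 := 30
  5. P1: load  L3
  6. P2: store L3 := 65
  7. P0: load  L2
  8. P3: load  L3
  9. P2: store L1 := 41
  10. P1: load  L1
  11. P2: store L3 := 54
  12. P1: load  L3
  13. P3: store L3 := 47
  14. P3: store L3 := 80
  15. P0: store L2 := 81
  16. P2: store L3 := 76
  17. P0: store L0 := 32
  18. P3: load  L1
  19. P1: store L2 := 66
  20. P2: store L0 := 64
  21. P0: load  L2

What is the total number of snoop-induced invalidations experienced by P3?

invalidations = 2

1. P1: load  L3  bus=[BusRd]  L3: P0=I P1=E P2=I P3=I  mem[L3]=40
2. P2: load  L3  bus=[BusRd]  L3: P0=I P1=S P2=S P3=I  mem[L3]=40
3. P0: load  L3  bus=[BusRd]  L3: P0=S P1=S P2=S P3=I  mem[L3]=40
4. P2: store L2 := 30  bus=[BusRdX]  L2: P0=I P1=I P2=M P3=I  mem[L2]=70
5. P1: load  L3  bus=[-]  L3: P0=S P1=S P2=S P3=I  mem[L3]=40
6. P2: store L3 := 65  bus=[BusUpgr]  L3: P0=I P1=I P2=M P3=I  mem[L3]=40
7. P0: load  L2  bus=[BusRd]  L2: P0=S P1=I P2=O P3=I  mem[L2]=70
8. P3: load  L3  bus=[BusRd]  L3: P0=I P1=I P2=O P3=S  mem[L3]=40
9. P2: store L1 := 41  bus=[BusRdX]  L1: P0=I P1=I P2=M P3=I  mem[L1]=40
10. P1: load  L1  bus=[BusRd]  L1: P0=I P1=S P2=O P3=I  mem[L1]=40
11. P2: store L3 := 54  bus=[BusUpgr]  L3: P0=I P1=I P2=M P3=I  mem[L3]=40
12. P1: load  L3  bus=[BusRd]  L3: P0=I P1=S P2=O P3=I  mem[L3]=40
13. P3: store L3 := 47  bus=[BusRdX,Flush]  L3: P0=I P1=I P2=I P3=M  mem[L3]=54
14. P3: store L3 := 80  bus=[-]  L3: P0=I P1=I P2=I P3=M  mem[L3]=54
15. P0: store L2 := 81  bus=[BusUpgr,Flush]  L2: P0=M P1=I P2=I P3=I  mem[L2]=30
16. P2: store L3 := 76  bus=[BusRdX,Flush]  L3: P0=I P1=I P2=M P3=I  mem[L3]=80
17. P0: store L0 := 32  bus=[BusRdX]  L0: P0=M P1=I P2=I P3=I  mem[L0]=30
18. P3: load  L1  bus=[BusRd]  L1: P0=I P1=S P2=O P3=S  mem[L1]=40
19. P1: store L2 := 66  bus=[BusRdX,Flush]  L2: P0=I P1=M P2=I P3=I  mem[L2]=81
20. P2: store L0 := 64  bus=[BusRdX,Flush]  L0: P0=I P1=I P2=M P3=I  mem[L0]=32
21. P0: load  L2  bus=[BusRd]  L2: P0=S P1=O P2=I P3=I  mem[L2]=81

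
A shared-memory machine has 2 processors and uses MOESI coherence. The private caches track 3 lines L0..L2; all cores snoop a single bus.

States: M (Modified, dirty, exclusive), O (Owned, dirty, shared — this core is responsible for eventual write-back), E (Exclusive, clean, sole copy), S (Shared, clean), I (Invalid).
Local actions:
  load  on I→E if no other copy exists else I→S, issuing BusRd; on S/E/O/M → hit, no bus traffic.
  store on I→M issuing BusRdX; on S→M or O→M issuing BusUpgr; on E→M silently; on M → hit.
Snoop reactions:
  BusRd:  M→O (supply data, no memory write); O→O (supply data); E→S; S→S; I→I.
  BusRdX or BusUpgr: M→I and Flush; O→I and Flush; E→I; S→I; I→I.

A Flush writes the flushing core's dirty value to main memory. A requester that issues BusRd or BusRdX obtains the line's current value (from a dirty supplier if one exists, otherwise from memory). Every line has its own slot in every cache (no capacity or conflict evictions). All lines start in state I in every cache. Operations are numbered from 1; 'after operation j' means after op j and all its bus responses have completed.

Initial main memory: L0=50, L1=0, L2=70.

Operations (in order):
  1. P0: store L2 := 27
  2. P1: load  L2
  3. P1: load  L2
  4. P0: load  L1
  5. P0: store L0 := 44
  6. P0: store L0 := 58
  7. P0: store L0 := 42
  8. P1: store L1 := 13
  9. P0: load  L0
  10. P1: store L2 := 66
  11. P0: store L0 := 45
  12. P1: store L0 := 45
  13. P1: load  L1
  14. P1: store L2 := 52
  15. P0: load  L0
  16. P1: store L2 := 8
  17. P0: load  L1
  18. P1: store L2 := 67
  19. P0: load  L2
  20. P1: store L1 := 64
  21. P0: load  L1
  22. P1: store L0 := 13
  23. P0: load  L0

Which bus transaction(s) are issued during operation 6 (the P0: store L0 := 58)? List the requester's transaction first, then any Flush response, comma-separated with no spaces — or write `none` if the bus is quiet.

1. P0: store L2 := 27  bus=[BusRdX]  L2: P0=M P1=I  mem[L2]=70
2. P1: load  L2  bus=[BusRd]  L2: P0=O P1=S  mem[L2]=70
3. P1: load  L2  bus=[-]  L2: P0=O P1=S  mem[L2]=70
4. P0: load  L1  bus=[BusRd]  L1: P0=E P1=I  mem[L1]=0
5. P0: store L0 := 44  bus=[BusRdX]  L0: P0=M P1=I  mem[L0]=50
6. P0: store L0 := 58  bus=[-]  L0: P0=M P1=I  mem[L0]=50
7. P0: store L0 := 42  bus=[-]  L0: P0=M P1=I  mem[L0]=50
8. P1: store L1 := 13  bus=[BusRdX]  L1: P0=I P1=M  mem[L1]=0
9. P0: load  L0  bus=[-]  L0: P0=M P1=I  mem[L0]=50
10. P1: store L2 := 66  bus=[BusUpgr,Flush]  L2: P0=I P1=M  mem[L2]=27
11. P0: store L0 := 45  bus=[-]  L0: P0=M P1=I  mem[L0]=50
12. P1: store L0 := 45  bus=[BusRdX,Flush]  L0: P0=I P1=M  mem[L0]=45
13. P1: load  L1  bus=[-]  L1: P0=I P1=M  mem[L1]=0
14. P1: store L2 := 52  bus=[-]  L2: P0=I P1=M  mem[L2]=27
15. P0: load  L0  bus=[BusRd]  L0: P0=S P1=O  mem[L0]=45
16. P1: store L2 := 8  bus=[-]  L2: P0=I P1=M  mem[L2]=27
17. P0: load  L1  bus=[BusRd]  L1: P0=S P1=O  mem[L1]=0
18. P1: store L2 := 67  bus=[-]  L2: P0=I P1=M  mem[L2]=27
19. P0: load  L2  bus=[BusRd]  L2: P0=S P1=O  mem[L2]=27
20. P1: store L1 := 64  bus=[BusUpgr]  L1: P0=I P1=M  mem[L1]=0
21. P0: load  L1  bus=[BusRd]  L1: P0=S P1=O  mem[L1]=0
22. P1: store L0 := 13  bus=[BusUpgr]  L0: P0=I P1=M  mem[L0]=45
23. P0: load  L0  bus=[BusRd]  L0: P0=S P1=O  mem[L0]=45

bus = none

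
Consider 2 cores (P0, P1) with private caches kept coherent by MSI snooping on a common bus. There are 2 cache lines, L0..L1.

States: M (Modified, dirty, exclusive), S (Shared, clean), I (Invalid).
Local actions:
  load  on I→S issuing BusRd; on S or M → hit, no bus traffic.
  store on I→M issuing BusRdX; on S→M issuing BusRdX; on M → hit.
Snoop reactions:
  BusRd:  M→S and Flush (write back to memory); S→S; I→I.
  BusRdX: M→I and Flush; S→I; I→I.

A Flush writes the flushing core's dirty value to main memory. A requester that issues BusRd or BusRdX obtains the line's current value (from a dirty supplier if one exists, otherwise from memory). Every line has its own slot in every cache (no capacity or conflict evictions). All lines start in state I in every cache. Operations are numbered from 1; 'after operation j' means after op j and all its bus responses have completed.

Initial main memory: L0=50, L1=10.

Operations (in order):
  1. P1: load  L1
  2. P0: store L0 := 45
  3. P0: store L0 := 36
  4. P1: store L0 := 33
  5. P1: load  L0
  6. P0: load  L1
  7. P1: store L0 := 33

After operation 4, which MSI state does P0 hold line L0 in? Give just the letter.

[1] P1: load  L1 | P0:I, P1:S(10) | bus: BusRd
[2] P0: store L0 := 45 | P0:M(45), P1:I | bus: BusRdX
[3] P0: store L0 := 36 | P0:M(36), P1:I | bus: none
[4] P1: store L0 := 33 | P0:I, P1:M(33) | bus: BusRdX,Flush
[5] P1: load  L0 | P0:I, P1:M(33) | bus: none
[6] P0: load  L1 | P0:S(10), P1:S(10) | bus: BusRd
[7] P1: store L0 := 33 | P0:I, P1:M(33) | bus: none

state = I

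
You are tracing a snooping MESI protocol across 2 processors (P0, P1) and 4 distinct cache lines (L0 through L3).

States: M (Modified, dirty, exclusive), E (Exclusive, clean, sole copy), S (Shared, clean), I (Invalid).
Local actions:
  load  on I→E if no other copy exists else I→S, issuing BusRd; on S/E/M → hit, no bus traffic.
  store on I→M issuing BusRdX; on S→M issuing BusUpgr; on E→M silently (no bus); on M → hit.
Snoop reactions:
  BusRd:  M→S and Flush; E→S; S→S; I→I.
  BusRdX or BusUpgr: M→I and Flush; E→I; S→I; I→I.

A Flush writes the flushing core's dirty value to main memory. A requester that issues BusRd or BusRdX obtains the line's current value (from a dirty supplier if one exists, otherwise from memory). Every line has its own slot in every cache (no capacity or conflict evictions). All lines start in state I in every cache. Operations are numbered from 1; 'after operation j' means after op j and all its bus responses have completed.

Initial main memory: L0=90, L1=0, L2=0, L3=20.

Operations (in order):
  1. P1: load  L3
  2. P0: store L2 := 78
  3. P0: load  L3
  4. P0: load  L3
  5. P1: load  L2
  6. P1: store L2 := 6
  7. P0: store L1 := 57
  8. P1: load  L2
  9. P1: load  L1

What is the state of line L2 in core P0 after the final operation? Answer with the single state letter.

state = I

  op1 P1: load  L3 → I/E on L3; bus BusRd; mem=20
  op2 P0: store L2 := 78 → M/I on L2; bus BusRdX; mem=0
  op3 P0: load  L3 → S/S on L3; bus BusRd; mem=20
  op4 P0: load  L3 → S/S on L3; bus (none); mem=20
  op5 P1: load  L2 → S/S on L2; bus BusRd Flush; mem=78
  op6 P1: store L2 := 6 → I/M on L2; bus BusUpgr; mem=78
  op7 P0: store L1 := 57 → M/I on L1; bus BusRdX; mem=0
  op8 P1: load  L2 → I/M on L2; bus (none); mem=78
  op9 P1: load  L1 → S/S on L1; bus BusRd Flush; mem=57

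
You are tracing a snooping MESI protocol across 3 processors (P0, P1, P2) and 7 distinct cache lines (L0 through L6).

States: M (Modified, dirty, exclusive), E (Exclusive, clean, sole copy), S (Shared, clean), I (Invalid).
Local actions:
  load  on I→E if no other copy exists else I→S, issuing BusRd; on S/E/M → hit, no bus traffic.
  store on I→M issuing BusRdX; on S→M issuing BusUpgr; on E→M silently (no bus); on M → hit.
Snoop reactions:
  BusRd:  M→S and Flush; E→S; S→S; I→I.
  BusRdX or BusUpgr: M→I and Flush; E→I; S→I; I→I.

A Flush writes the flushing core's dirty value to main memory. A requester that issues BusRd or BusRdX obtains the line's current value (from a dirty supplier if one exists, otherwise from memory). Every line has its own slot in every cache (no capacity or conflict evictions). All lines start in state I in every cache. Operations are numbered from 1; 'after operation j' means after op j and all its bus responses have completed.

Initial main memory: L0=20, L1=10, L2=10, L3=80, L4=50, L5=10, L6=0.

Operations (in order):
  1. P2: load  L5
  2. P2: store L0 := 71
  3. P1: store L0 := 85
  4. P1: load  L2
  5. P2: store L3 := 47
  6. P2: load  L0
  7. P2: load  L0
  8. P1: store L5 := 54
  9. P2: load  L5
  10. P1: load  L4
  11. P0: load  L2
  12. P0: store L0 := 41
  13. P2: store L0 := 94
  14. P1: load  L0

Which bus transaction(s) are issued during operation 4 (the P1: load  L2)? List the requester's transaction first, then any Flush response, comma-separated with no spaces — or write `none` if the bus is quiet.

bus = BusRd

[1] P2: load  L5 | P0:I, P1:I, P2:E(10) | bus: BusRd
[2] P2: store L0 := 71 | P0:I, P1:I, P2:M(71) | bus: BusRdX
[3] P1: store L0 := 85 | P0:I, P1:M(85), P2:I | bus: BusRdX,Flush
[4] P1: load  L2 | P0:I, P1:E(10), P2:I | bus: BusRd
[5] P2: store L3 := 47 | P0:I, P1:I, P2:M(47) | bus: BusRdX
[6] P2: load  L0 | P0:I, P1:S(85), P2:S(85) | bus: BusRd,Flush
[7] P2: load  L0 | P0:I, P1:S(85), P2:S(85) | bus: none
[8] P1: store L5 := 54 | P0:I, P1:M(54), P2:I | bus: BusRdX
[9] P2: load  L5 | P0:I, P1:S(54), P2:S(54) | bus: BusRd,Flush
[10] P1: load  L4 | P0:I, P1:E(50), P2:I | bus: BusRd
[11] P0: load  L2 | P0:S(10), P1:S(10), P2:I | bus: BusRd
[12] P0: store L0 := 41 | P0:M(41), P1:I, P2:I | bus: BusRdX
[13] P2: store L0 := 94 | P0:I, P1:I, P2:M(94) | bus: BusRdX,Flush
[14] P1: load  L0 | P0:I, P1:S(94), P2:S(94) | bus: BusRd,Flush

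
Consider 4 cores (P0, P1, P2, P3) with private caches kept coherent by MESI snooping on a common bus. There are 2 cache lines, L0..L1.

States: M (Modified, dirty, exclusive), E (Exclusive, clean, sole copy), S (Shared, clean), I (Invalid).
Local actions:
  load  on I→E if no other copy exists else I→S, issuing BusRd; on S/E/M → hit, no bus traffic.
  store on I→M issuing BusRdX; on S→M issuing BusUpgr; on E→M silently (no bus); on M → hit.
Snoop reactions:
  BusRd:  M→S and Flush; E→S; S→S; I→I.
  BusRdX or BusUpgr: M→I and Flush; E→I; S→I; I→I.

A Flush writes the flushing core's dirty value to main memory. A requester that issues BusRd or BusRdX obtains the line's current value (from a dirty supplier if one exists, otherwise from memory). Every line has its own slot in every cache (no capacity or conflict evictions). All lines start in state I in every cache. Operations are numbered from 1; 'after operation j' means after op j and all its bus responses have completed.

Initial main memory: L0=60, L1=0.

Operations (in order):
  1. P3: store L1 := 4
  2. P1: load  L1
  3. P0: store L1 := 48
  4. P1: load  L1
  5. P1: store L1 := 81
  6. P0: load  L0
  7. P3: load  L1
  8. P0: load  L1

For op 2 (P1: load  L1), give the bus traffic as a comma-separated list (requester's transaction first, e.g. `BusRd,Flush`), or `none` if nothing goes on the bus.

step 1: P3: store L1 := 4  ⟶  IIIM  (L1)  txn=BusRdX  M[L1]=0
step 2: P1: load  L1  ⟶  ISIS  (L1)  txn=BusRd+Flush  M[L1]=4
step 3: P0: store L1 := 48  ⟶  MIII  (L1)  txn=BusRdX  M[L1]=4
step 4: P1: load  L1  ⟶  SSII  (L1)  txn=BusRd+Flush  M[L1]=48
step 5: P1: store L1 := 81  ⟶  IMII  (L1)  txn=BusUpgr  M[L1]=48
step 6: P0: load  L0  ⟶  EIII  (L0)  txn=BusRd  M[L0]=60
step 7: P3: load  L1  ⟶  ISIS  (L1)  txn=BusRd+Flush  M[L1]=81
step 8: P0: load  L1  ⟶  SSIS  (L1)  txn=BusRd  M[L1]=81

bus = BusRd,Flush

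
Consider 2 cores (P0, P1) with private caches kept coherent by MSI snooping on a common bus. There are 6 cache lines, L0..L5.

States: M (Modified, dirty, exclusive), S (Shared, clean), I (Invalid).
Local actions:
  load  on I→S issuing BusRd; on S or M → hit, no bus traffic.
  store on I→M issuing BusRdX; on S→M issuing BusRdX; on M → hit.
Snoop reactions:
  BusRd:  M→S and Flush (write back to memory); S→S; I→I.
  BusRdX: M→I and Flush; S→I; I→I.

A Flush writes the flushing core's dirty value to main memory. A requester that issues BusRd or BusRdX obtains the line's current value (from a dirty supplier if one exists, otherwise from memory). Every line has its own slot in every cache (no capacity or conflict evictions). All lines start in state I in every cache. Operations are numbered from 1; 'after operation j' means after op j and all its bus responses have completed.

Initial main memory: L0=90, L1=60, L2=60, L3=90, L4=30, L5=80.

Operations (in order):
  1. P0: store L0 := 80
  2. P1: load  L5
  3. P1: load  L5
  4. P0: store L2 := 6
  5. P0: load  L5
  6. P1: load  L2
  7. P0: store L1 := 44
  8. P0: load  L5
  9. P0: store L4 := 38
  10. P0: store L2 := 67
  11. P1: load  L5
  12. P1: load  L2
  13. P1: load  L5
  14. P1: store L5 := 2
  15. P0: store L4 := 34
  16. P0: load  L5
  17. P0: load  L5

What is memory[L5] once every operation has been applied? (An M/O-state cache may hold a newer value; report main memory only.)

memory[L5] = 2

step 1: P0: store L0 := 80  ⟶  MI  (L0)  txn=BusRdX  M[L0]=90
step 2: P1: load  L5  ⟶  IS  (L5)  txn=BusRd  M[L5]=80
step 3: P1: load  L5  ⟶  IS  (L5)  txn=∅  M[L5]=80
step 4: P0: store L2 := 6  ⟶  MI  (L2)  txn=BusRdX  M[L2]=60
step 5: P0: load  L5  ⟶  SS  (L5)  txn=BusRd  M[L5]=80
step 6: P1: load  L2  ⟶  SS  (L2)  txn=BusRd+Flush  M[L2]=6
step 7: P0: store L1 := 44  ⟶  MI  (L1)  txn=BusRdX  M[L1]=60
step 8: P0: load  L5  ⟶  SS  (L5)  txn=∅  M[L5]=80
step 9: P0: store L4 := 38  ⟶  MI  (L4)  txn=BusRdX  M[L4]=30
step 10: P0: store L2 := 67  ⟶  MI  (L2)  txn=BusRdX  M[L2]=6
step 11: P1: load  L5  ⟶  SS  (L5)  txn=∅  M[L5]=80
step 12: P1: load  L2  ⟶  SS  (L2)  txn=BusRd+Flush  M[L2]=67
step 13: P1: load  L5  ⟶  SS  (L5)  txn=∅  M[L5]=80
step 14: P1: store L5 := 2  ⟶  IM  (L5)  txn=BusRdX  M[L5]=80
step 15: P0: store L4 := 34  ⟶  MI  (L4)  txn=∅  M[L4]=30
step 16: P0: load  L5  ⟶  SS  (L5)  txn=BusRd+Flush  M[L5]=2
step 17: P0: load  L5  ⟶  SS  (L5)  txn=∅  M[L5]=2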